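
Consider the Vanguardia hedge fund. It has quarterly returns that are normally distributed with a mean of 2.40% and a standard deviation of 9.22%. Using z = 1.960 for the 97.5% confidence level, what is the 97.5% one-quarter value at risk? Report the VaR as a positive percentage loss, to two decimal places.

15.67

VaR (as % loss) = −(μ − z·σ) = −(2.40% − 1.960 × 9.22%) = −(-15.6712%) = 15.6712%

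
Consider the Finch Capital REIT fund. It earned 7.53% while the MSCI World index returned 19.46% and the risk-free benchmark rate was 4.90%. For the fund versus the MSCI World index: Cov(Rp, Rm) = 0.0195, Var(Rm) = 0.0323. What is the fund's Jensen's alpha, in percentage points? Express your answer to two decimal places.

-6.16

β = Cov / Var = 0.0195 / 0.0323 = 0.6037
E[R] = Rf + β(Rm − Rf) = 4.90% + 0.6037 × (19.46% − 4.90%) = 13.6899%
α = Rp − E[R] = 7.53% − 13.6899% = -6.1599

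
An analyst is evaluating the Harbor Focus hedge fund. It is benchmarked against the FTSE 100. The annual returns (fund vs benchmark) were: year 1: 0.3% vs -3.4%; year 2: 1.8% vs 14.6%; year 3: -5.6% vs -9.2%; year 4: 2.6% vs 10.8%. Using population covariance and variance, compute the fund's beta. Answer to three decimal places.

0.280

r̄p = -0.2250%,  r̄m = 3.2000%
Cov = Σ(rp − r̄p)(rm − r̄m) / 4 = 26.9350
Var(rm) = Σ(rm − r̄m)² / 4 = 96.2600
β = Cov / Var = 26.9350 / 96.2600 = 0.2798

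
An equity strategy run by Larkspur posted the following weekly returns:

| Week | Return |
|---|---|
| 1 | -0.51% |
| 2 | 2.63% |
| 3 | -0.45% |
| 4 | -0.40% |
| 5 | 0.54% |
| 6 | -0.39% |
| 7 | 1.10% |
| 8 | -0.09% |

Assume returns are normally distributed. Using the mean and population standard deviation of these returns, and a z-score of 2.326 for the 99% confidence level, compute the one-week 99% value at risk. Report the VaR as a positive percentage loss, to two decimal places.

r̄ = (-0.51 + 2.63 − 0.45 − 0.4 + 0.54 − 0.39 + 1.1 − 0.09) / 8 = 2.430 / 8 = 0.3038%
Σ(r − r̄)² = (-0.51 − 0.3038)² + (2.63 − 0.3038)² + … = 8.4632
σ = √[8.4632 / 8] = 1.0285%
VaR = −(r̄ − z·σ) = −(0.3038 − 2.326 × 1.0285) = −(-2.0885) = 2.0885%

2.09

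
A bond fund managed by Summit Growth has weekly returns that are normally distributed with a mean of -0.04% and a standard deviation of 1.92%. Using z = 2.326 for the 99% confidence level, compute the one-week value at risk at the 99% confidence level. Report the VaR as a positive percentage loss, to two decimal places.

VaR (as % loss) = −(μ − z·σ) = −(-0.04% − 2.326 × 1.92%) = −(-4.50592%) = 4.50592%

4.51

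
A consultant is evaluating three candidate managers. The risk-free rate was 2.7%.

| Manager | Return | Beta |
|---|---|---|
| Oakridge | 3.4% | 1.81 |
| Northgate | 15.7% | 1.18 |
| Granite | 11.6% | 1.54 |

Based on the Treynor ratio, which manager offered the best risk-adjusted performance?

Northgate

Oakridge: Treynor = (3.4% − 2.7%) / 1.81 = 0.387
Northgate: Treynor = (15.7% − 2.7%) / 1.18 = 11.017
Granite: Treynor = (11.6% − 2.7%) / 1.54 = 5.779
Highest: Northgate (11.017).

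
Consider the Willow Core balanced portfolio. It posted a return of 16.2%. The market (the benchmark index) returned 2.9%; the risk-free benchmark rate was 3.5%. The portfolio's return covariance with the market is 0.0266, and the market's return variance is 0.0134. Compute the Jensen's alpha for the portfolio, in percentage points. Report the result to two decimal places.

13.89

β = Cov / Var = 0.0266 / 0.0134 = 1.9851
E[R] = Rf + β(Rm − Rf) = 3.5% + 1.9851 × (2.9% − 3.5%) = 2.3089%
α = Rp − E[R] = 16.2% − 2.3089% = 13.8911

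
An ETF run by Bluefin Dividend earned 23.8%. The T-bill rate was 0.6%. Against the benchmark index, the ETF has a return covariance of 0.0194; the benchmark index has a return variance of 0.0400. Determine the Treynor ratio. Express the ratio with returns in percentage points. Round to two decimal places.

47.84

β = Cov / Var = 0.0194 / 0.0400 = 0.4850
Treynor = (Rp − Rf) / β = (23.8% − 0.6%) / 0.4850 = 23.20 / 0.4850 = 47.8351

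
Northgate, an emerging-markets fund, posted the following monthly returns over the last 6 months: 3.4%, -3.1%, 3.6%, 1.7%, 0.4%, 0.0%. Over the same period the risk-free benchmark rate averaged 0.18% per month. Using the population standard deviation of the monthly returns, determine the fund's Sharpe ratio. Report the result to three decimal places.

Mean return r̄ = 6.00 / 6 = 1.0000%
Σ(r − r̄)² = 31.1800; population σ = √(31.1800/6) = 2.2796%
Sharpe = (r̄ − rf) / σ = (1.0000 − 0.18) / 2.2796 = 0.8200 / 2.2796 = 0.3597

0.360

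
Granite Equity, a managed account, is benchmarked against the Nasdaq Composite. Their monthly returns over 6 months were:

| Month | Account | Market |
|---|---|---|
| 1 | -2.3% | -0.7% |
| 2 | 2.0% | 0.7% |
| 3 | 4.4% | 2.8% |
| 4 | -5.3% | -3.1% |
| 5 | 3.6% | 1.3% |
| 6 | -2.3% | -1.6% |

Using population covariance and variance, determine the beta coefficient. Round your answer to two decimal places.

r̄p = 0.0167%,  r̄m = -0.1000%
Cov = Σ(rp − r̄p)(rm − r̄m) / 6 = 6.6883
Var(rm) = Σ(rm − r̄m)² / 6 = 3.7700
β = Cov / Var = 6.6883 / 3.7700 = 1.7741

1.77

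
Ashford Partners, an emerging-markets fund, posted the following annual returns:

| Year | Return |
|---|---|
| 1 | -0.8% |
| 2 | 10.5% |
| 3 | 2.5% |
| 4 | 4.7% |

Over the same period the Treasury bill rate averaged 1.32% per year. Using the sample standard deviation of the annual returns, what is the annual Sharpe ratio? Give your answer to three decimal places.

r̄ = (-0.8 + 10.5 + 2.5 + 4.7) / 4 = 16.90 / 4 = 4.2250%
Σ(r − r̄)² = 67.8275; sample σ = √(67.8275/3) = 4.7549%
Sharpe = (r̄ − rf) / σ = (4.2250 − 1.32) / 4.7549 = 2.9050 / 4.7549 = 0.6109

0.611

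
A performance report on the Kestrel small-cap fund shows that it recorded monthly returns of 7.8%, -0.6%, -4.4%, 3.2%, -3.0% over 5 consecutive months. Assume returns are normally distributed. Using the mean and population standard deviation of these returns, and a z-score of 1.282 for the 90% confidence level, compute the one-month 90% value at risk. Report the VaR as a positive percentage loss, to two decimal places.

5.08

r̄ = (7.8 − 0.6 − 4.4 + 3.2 − 3) / 5 = 3.00 / 5 = 0.6000%
Σ(r − r̄)² = 98.0000; population σ = √(98.0000/5) = 4.4272%
VaR = −(r̄ − z·σ) = −(0.6000 − 1.282 × 4.4272) = −(-5.0757) = 5.0757%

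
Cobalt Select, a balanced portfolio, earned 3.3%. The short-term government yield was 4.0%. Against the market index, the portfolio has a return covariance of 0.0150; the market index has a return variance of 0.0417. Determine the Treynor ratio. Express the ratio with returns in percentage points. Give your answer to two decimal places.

-1.95

β = Cov / Var = 0.0150 / 0.0417 = 0.3597
Treynor = (Rp − Rf) / β = (3.3% − 4.0%) / 0.3597 = -0.70 / 0.3597 = -1.9461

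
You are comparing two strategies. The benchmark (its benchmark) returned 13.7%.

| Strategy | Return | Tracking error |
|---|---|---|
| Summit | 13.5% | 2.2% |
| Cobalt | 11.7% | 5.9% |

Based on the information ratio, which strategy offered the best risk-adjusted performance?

Summit

Summit: IR = (13.5% − 13.7%) / 2.2% = -0.091
Cobalt: IR = (11.7% − 13.7%) / 5.9% = -0.339
Highest: Summit (-0.091).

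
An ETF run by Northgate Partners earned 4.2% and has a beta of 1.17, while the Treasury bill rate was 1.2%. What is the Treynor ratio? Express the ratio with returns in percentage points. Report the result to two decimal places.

Treynor = (Rp − Rf) / β = (4.2% − 1.2%) / 1.17 = 3.00 / 1.17 = 2.5641

2.56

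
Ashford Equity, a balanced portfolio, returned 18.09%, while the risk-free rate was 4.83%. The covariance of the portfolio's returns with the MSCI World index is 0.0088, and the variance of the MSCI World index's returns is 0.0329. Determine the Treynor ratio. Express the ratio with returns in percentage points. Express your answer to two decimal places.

49.57

β = Cov / Var = 0.0088 / 0.0329 = 0.2675
Treynor = (Rp − Rf) / β = (18.09% − 4.83%) / 0.2675 = 13.26 / 0.2675 = 49.5701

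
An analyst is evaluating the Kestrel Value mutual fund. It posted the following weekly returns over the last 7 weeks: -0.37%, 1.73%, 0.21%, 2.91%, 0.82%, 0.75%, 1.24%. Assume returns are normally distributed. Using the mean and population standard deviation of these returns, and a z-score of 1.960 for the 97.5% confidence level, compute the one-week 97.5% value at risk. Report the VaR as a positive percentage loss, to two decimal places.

0.89

Mean return r̄ = 7.290 / 7 = 1.0414%
Population std dev = √[6.8225 / 7] = 0.9872%
VaR = −(r̄ − z·σ) = −(1.0414 − 1.960 × 0.9872) = −(-0.8935) = 0.8935%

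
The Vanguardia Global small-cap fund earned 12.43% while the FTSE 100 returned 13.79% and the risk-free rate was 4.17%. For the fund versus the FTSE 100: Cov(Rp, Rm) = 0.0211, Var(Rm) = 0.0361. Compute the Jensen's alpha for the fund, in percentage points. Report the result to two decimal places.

2.64

β = Cov / Var = 0.0211 / 0.0361 = 0.5845
E[R] = Rf + β(Rm − Rf) = 4.17% + 0.5845 × (13.79% − 4.17%) = 9.7929%
α = Rp − E[R] = 12.43% − 9.7929% = 2.6371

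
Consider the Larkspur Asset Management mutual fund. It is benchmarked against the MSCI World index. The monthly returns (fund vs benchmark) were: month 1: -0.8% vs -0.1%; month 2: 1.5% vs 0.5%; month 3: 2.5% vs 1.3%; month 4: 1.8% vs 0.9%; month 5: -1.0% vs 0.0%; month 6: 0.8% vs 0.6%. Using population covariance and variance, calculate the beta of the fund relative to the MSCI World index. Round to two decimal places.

2.56

r̄p = 0.8000%,  r̄m = 0.5333%
Cov = Σ(rp − r̄p)(rm − r̄m) / 6 = 0.6033
Var(rm) = Σ(rm − r̄m)² / 6 = 0.2356
β = Cov / Var = 0.6033 / 0.2356 = 2.5607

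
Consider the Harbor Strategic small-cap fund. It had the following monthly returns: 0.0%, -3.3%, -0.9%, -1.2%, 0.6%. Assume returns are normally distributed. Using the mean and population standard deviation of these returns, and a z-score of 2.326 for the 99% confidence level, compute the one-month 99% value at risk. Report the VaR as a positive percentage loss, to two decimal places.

4.06

r̄ = (0 − 3.3 − 0.9 − 1.2 + 0.6) / 5 = -0.9600%
Population std dev = √[8.8920 / 5] = 1.3336%
VaR = −(r̄ − z·σ) = −(-0.9600 − 2.326 × 1.3336) = −(-4.0620) = 4.0620%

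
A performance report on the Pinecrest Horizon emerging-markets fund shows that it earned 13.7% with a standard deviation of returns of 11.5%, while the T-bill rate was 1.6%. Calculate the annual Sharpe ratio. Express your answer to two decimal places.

1.05

Sharpe = (Rp − Rf) / σp = (13.7% − 1.6%) / 11.5% = 12.10% / 11.5% = 1.0522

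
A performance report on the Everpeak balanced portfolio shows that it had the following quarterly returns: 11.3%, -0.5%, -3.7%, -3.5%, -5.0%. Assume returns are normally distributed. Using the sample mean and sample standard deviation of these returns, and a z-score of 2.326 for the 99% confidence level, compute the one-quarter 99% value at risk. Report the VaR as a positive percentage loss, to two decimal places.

15.82

r̄ = (11.3 − 0.5 − 3.7 − 3.5 − 5) / 5 = -0.2800%
Sample σ = √[Σ(r − r̄)² / 4] = √[178.4880 / 4] = √44.6220 = 6.6800%
VaR = −(r̄ − z·σ) = −(-0.2800 − 2.326 × 6.6800) = −(-15.8177) = 15.8177%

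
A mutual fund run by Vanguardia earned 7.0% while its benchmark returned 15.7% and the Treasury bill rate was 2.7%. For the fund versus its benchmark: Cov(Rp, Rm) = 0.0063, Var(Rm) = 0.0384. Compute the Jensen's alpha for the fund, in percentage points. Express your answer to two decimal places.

β = Cov / Var = 0.0063 / 0.0384 = 0.1641
E[R] = Rf + β(Rm − Rf) = 2.7% + 0.1641 × (15.7% − 2.7%) = 4.8333%
α = Rp − E[R] = 7.0% − 4.8333% = 2.1667

2.17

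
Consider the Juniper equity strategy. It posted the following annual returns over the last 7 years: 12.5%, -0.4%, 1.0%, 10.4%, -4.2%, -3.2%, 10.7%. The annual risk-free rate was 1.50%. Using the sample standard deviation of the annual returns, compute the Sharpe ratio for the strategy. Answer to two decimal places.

0.33

r̄ = (12.5 − 0.4 + 1 + 10.4 − 4.2 − 3.2 + 10.7) / 7 = 3.8286%
Σ(r − r̄)² = (12.5 − 3.8286)² + (-0.4 − 3.8286)² + … = 305.3343
sample σ = √(305.3343 / 6) = √50.8891 = 7.1337%
Sharpe = (r̄ − rf) / σ = (3.8286 − 1.5) / 7.1337 = 2.3286 / 7.1337 = 0.3264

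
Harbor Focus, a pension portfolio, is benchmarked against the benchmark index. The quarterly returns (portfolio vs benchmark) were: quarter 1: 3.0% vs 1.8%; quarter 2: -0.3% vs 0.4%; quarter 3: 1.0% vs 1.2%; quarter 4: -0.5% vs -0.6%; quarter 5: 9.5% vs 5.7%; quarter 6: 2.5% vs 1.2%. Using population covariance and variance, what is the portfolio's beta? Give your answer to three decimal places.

r̄p = 2.5333%,  r̄m = 1.6167%
Cov = Σ(rp − r̄p)(rm − r̄m) / 6 = 6.5594
Var(rm) = Σ(rm − r̄m)² / 6 = 3.9081
β = Cov / Var = 6.5594 / 3.9081 = 1.6784

1.678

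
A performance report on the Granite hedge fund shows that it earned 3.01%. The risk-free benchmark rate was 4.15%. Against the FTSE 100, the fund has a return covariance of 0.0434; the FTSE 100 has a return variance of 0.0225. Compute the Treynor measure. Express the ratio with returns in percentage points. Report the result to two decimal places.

-0.59

β = Cov / Var = 0.0434 / 0.0225 = 1.9289
Treynor = (Rp − Rf) / β = (3.01% − 4.15%) / 1.9289 = -1.14 / 1.9289 = -0.5910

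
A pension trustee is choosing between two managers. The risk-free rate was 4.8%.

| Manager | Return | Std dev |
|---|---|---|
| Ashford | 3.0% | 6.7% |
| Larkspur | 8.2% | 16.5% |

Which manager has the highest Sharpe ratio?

Larkspur

Ashford: Sharpe ratio = (3.0% − 4.8%) / 6.7% = -0.269
Larkspur: Sharpe ratio = (8.2% − 4.8%) / 16.5% = 0.206
Highest: Larkspur (0.206).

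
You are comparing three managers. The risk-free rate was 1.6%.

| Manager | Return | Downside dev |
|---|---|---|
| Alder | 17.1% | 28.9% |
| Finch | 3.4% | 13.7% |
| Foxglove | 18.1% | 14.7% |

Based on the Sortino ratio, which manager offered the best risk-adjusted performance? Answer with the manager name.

Alder: Sortino ratio = (17.1% − 1.6%) / 28.9% = 0.536
Finch: Sortino ratio = (3.4% − 1.6%) / 13.7% = 0.131
Foxglove: Sortino ratio = (18.1% − 1.6%) / 14.7% = 1.122
Highest: Foxglove (1.122).

Foxglove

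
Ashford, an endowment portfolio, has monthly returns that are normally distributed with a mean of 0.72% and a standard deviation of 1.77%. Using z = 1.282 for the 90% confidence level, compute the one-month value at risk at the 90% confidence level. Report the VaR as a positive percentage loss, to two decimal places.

1.55

VaR (as % loss) = −(μ − z·σ) = −(0.72% − 1.282 × 1.77%) = −(-1.54914%) = 1.54914%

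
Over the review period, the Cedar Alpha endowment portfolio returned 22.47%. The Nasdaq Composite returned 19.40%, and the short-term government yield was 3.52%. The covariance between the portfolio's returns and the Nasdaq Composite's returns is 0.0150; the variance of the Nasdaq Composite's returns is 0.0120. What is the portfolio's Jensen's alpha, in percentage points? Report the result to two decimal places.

β = Cov / Var = 0.0150 / 0.0120 = 1.2500
E[R] = Rf + β(Rm − Rf) = 3.52% + 1.2500 × (19.40% − 3.52%) = 23.3700%
α = Rp − E[R] = 22.47% − 23.3700% = -0.9000

-0.90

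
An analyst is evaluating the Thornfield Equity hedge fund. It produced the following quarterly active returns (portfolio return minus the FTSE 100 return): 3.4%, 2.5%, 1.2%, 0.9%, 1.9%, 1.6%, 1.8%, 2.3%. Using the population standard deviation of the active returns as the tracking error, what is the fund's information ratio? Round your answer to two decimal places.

Mean return μ = 15.60 / 8 = 1.9500%
Σ(r − μ)² = (3.4 − 1.9500)² + (2.5 − 1.9500)² + … = 4.3400
population σ = √(4.3400 / 8) = √0.5425 = 0.7365%
IR = μ / tracking error = 1.9500 / 0.7365 = 2.6477

2.65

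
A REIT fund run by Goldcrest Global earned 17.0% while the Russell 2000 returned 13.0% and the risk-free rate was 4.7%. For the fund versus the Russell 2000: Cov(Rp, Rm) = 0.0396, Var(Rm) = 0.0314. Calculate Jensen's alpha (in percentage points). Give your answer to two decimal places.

β = Cov / Var = 0.0396 / 0.0314 = 1.2611
E[R] = Rf + β(Rm − Rf) = 4.7% + 1.2611 × (13.0% − 4.7%) = 15.1671%
α = Rp − E[R] = 17.0% − 15.1671% = 1.8329

1.83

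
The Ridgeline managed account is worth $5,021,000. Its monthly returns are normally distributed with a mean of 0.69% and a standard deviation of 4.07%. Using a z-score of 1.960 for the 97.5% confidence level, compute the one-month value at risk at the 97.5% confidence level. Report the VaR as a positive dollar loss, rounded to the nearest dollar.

$365,890

Return at the 97.5% tail: μ − z·σ = 0.69% − 1.960 × 4.07% = 0.69 − 7.9772 = -7.2872%
VaR = −(-7.2872%) × $5,021,000 = 7.2872% × $5,021,000 = $365,890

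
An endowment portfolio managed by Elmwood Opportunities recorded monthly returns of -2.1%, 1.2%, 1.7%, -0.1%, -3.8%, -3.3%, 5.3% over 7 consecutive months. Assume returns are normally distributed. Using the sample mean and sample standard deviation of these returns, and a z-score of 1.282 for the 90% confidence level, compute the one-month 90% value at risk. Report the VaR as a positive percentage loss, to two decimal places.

4.28

r̄ = (-2.1 + 1.2 + 1.7 − 0.1 − 3.8 − 3.3 + 5.3) / 7 = -0.1571%
Sample std dev = √[61.9971 / 6] = 3.2145%
VaR = −(r̄ − z·σ) = −(-0.1571 − 1.282 × 3.2145) = −(-4.2781) = 4.2781%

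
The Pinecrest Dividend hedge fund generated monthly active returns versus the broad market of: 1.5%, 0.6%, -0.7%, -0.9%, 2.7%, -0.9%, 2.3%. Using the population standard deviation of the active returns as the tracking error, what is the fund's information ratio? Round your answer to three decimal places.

0.460

r̄ = (1.5 + 0.6 − 0.7 − 0.9 + 2.7 − 0.9 + 2.3) / 7 = 0.6571%
Σ(r − r̄)² = (1.5 − 0.6571)² + (0.6 − 0.6571)² + … = 14.2771
population σ = √(14.2771 / 7) = √2.0396 = 1.4281%
IR = r̄ / tracking error = 0.6571 / 1.4281 = 0.4601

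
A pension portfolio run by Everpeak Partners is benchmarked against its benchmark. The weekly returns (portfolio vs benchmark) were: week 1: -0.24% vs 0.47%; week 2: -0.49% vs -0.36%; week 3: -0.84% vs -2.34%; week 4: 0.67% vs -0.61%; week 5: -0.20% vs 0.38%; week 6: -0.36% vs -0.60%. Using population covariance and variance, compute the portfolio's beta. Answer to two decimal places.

r̄p = -0.2433%,  r̄m = -0.5100%
Cov = Σ(rp − r̄p)(rm − r̄m) / 6 = 0.1693
Var(rm) = Σ(rm − r̄m)² / 6 = 0.8570
β = Cov / Var = 0.1693 / 0.8570 = 0.1975

0.20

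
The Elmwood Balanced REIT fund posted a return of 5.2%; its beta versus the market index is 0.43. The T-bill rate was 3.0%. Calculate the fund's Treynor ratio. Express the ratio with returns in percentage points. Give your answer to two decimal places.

5.12

Treynor = (Rp − Rf) / β = (5.2% − 3.0%) / 0.43 = 2.20 / 0.43 = 5.1163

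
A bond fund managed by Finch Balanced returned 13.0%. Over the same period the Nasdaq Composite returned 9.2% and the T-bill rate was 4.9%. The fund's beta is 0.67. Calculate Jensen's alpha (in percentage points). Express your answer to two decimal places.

5.22

CAPM expected return = Rf + β(Rm − Rf) = 4.9% + 0.67 × (9.2% − 4.9%) = 4.9 + 0.67 × 4.30 = 7.7810%
Jensen's α = Rp − E[R] = 13.0% − 7.7810% = 5.2190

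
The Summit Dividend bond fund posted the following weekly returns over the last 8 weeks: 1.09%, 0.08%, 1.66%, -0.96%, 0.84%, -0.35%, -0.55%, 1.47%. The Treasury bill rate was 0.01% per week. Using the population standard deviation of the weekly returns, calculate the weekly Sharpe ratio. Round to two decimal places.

0.43

Mean return r̄ = 3.280 / 8 = 0.4100%
Population σ = √[Σ(r − r̄)² / 8] = √[6.8184 / 8] = √0.8523 = 0.9232%
Sharpe = (r̄ − rf) / σ = (0.4100 − 0.01) / 0.9232 = 0.4000 / 0.9232 = 0.4333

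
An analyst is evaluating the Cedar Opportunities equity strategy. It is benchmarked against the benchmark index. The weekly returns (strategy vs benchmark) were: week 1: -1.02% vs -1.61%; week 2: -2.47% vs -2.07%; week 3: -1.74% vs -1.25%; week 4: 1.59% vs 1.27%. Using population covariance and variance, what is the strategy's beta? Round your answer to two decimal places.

1.14

r̄p = -0.9100%,  r̄m = -0.9150%
Cov = Σ(rp − r̄p)(rm − r̄m) / 4 = 1.9047
Var(rm) = Σ(rm − r̄m)² / 4 = 1.6759
β = Cov / Var = 1.9047 / 1.6759 = 1.1365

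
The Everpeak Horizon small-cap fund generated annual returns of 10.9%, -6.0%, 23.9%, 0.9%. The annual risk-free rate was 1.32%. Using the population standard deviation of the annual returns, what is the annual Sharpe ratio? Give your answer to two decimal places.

r̄ = (10.9 − 6 + 23.9 + 0.9) / 4 = 29.70 / 4 = 7.4250%
Population std dev = √[506.3075 / 4] = 11.2506%
Sharpe = (r̄ − rf) / σ = (7.4250 − 1.32) / 11.2506 = 6.1050 / 11.2506 = 0.5426

0.54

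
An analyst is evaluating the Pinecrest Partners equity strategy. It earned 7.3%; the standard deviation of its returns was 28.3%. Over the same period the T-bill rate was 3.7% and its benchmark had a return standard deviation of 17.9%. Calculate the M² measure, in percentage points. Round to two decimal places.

5.98

Sharpe = (Rp − Rf) / σp = (7.3% − 3.7%) / 28.3% = 0.1272
M² = Rf + Sharpe × σm = 3.7% + 0.1272 × 17.9% = 5.9769%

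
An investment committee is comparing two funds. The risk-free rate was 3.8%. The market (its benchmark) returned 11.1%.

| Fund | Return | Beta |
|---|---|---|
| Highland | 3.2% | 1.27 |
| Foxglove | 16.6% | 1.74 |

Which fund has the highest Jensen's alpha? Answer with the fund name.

Highland: α = 3.2% − [3.8% + 1.27 × (11.1% − 3.8%)] = -9.871
Foxglove: α = 16.6% − [3.8% + 1.74 × (11.1% − 3.8%)] = 0.098
Highest: Foxglove (0.098).

Foxglove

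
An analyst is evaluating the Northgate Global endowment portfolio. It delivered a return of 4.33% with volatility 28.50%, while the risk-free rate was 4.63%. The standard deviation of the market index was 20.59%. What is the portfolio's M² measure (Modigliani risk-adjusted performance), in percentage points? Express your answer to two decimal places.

4.41

Sharpe = (Rp − Rf) / σp = (4.33% − 4.63%) / 28.50% = -0.0105
M² = Rf + Sharpe × σm = 4.63% + -0.0105 × 20.59% = 4.4138%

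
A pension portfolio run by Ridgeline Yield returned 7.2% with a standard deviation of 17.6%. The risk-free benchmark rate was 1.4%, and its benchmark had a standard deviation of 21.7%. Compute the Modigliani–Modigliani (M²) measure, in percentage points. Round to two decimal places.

Sharpe = (Rp − Rf) / σp = (7.2% − 1.4%) / 17.6% = 0.3295
M² = Rf + Sharpe × σm = 1.4% + 0.3295 × 21.7% = 8.5502%

8.55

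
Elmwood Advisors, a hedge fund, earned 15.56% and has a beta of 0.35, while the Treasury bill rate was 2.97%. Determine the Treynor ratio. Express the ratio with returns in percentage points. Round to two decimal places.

Treynor = (Rp − Rf) / β = (15.56% − 2.97%) / 0.35 = 12.59 / 0.35 = 35.9714

35.97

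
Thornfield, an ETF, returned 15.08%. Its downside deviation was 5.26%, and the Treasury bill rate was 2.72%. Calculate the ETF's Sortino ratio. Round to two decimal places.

2.35

Sortino = (Rp − Rf) / σd = (15.08% − 2.72%) / 5.26% = 12.36% / 5.26% = 2.3498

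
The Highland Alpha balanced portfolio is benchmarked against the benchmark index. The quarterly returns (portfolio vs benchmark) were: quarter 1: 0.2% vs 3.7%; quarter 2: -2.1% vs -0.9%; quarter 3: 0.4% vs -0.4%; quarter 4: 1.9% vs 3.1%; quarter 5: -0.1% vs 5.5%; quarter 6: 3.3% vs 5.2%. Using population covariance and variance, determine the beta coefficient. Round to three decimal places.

r̄p = 0.6000%,  r̄m = 2.7000%
Cov = Σ(rp − r̄p)(rm − r̄m) / 6 = 2.5417
Var(rm) = Σ(rm − r̄m)² / 6 = 6.3033
β = Cov / Var = 2.5417 / 6.3033 = 0.4032

0.403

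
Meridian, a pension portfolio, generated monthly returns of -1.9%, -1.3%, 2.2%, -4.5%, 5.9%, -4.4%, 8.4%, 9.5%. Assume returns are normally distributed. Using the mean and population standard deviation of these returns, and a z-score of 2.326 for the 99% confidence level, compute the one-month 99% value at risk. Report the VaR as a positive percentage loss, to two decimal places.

10.49

r̄ = (-1.9 − 1.3 + 2.2 − 4.5 + 5.9 − 4.4 + 8.4 + 9.5) / 8 = 13.90 / 8 = 1.7375%
Population std dev = √[221.2188 / 8] = 5.2586%
VaR = −(r̄ − z·σ) = −(1.7375 − 2.326 × 5.2586) = −(-10.4940) = 10.4940%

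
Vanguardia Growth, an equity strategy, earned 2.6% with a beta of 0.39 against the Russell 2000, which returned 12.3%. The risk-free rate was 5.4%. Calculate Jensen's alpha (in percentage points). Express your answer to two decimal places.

-5.49

CAPM expected return = Rf + β(Rm − Rf) = 5.4% + 0.39 × (12.3% − 5.4%) = 5.4 + 0.39 × 6.90 = 8.0910%
Jensen's α = Rp − E[R] = 2.6% − 8.0910% = -5.4910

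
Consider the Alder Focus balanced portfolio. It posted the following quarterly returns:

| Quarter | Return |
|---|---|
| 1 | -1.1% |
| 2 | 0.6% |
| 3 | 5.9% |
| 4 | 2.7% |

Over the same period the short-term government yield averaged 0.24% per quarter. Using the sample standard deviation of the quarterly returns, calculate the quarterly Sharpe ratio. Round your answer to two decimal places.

0.59

r̄ = (-1.1 + 0.6 + 5.9 + 2.7) / 4 = 2.0250%
Σ(r − r̄)² = (-1.1 − 2.0250)² + (0.6 − 2.0250)² + (5.9 − 2.0250)² + … = 27.2675
sample σ = √(27.2675 / 3) = √9.0892 = 3.0148%
Sharpe = (r̄ − rf) / σ = (2.0250 − 0.24) / 3.0148 = 1.7850 / 3.0148 = 0.5921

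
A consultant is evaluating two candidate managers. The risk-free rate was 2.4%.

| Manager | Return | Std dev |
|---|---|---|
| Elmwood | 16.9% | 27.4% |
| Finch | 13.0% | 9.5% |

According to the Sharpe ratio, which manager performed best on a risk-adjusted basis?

Elmwood: Sharpe ratio = (16.9% − 2.4%) / 27.4% = 0.529
Finch: Sharpe ratio = (13.0% − 2.4%) / 9.5% = 1.116
Highest: Finch (1.116).

Finch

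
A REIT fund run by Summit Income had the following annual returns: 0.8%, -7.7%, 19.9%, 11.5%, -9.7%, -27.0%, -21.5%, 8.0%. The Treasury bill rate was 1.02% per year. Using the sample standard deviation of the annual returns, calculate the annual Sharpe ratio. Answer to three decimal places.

r̄ = (0.8 − 7.7 + 19.9 + 11.5 − 9.7 − 27 − 21.5 + 8) / 8 = -3.2125%
Σ(r − r̄)² = 1854.9688; sample σ = √(1854.9688/7) = 16.2787%
Sharpe = (r̄ − rf) / σ = (-3.2125 − 1.02) / 16.2787 = -4.2325 / 16.2787 = -0.2600

-0.260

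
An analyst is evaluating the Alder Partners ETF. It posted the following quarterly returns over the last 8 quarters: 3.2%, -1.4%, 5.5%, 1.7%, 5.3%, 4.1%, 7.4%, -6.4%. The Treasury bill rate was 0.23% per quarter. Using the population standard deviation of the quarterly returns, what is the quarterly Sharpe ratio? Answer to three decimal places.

0.527

r̄ = (3.2 − 1.4 + 5.5 + 1.7 + 5.3 + 4.1 + 7.4 − 6.4) / 8 = 2.4250%
Σ(r − r̄)² = 138.9150; population σ = √(138.9150/8) = 4.1671%
Sharpe = (r̄ − rf) / σ = (2.4250 − 0.23) / 4.1671 = 2.1950 / 4.1671 = 0.5267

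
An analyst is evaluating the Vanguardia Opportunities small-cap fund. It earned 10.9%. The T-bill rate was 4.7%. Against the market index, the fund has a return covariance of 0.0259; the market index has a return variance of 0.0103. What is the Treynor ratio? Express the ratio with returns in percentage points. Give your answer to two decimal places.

2.47

β = Cov / Var = 0.0259 / 0.0103 = 2.5146
Treynor = (Rp − Rf) / β = (10.9% − 4.7%) / 2.5146 = 6.20 / 2.5146 = 2.4656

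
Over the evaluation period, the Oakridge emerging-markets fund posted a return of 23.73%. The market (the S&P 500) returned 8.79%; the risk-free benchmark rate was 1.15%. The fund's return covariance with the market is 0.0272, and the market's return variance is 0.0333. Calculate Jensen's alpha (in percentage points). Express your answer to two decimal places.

16.34

β = Cov / Var = 0.0272 / 0.0333 = 0.8168
E[R] = Rf + β(Rm − Rf) = 1.15% + 0.8168 × (8.79% − 1.15%) = 7.3904%
α = Rp − E[R] = 23.73% − 7.3904% = 16.3396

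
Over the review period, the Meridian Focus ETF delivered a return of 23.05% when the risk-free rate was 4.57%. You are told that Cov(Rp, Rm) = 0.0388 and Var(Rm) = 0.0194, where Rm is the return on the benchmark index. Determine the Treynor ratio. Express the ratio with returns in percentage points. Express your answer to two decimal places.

β = Cov / Var = 0.0388 / 0.0194 = 2.0000
Treynor = (Rp − Rf) / β = (23.05% − 4.57%) / 2.0000 = 18.48 / 2.0000 = 9.2400

9.24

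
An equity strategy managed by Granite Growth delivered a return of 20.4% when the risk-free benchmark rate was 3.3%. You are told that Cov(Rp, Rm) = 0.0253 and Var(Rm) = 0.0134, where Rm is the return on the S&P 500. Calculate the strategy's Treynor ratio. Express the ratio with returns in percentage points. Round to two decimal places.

9.06

β = Cov / Var = 0.0253 / 0.0134 = 1.8881
Treynor = (Rp − Rf) / β = (20.4% − 3.3%) / 1.8881 = 17.10 / 1.8881 = 9.0567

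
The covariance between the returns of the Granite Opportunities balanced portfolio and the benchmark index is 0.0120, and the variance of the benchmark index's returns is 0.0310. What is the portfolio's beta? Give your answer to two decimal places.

β = Cov(Rp, Rm) / Var(Rm) = 0.0120 / 0.0310 = 0.3871

0.39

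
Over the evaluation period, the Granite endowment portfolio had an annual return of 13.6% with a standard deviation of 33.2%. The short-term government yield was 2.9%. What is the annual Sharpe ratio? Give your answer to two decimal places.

Sharpe = (Rp − Rf) / σp = (13.6% − 2.9%) / 33.2% = 10.70% / 33.2% = 0.3223

0.32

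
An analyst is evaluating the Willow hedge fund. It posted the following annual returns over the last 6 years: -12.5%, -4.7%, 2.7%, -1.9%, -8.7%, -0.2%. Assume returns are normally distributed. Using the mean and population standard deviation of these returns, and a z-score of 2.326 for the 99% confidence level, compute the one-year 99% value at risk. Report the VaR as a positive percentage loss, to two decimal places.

r̄ = (-12.5 − 4.7 + 2.7 − 1.9 − 8.7 − 0.2) / 6 = -25.30 / 6 = -4.2167%
Σ(r − r̄)² = (-12.5 − (-4.2167))² + (-4.7 − (-4.2167))² + (2.7 − (-4.2167))² + … = 158.2883
population σ = √(158.2883 / 6) = √26.3814 = 5.1363%
VaR = −(r̄ − z·σ) = −(-4.2167 − 2.326 × 5.1363) = −(-16.1637) = 16.1637%

16.16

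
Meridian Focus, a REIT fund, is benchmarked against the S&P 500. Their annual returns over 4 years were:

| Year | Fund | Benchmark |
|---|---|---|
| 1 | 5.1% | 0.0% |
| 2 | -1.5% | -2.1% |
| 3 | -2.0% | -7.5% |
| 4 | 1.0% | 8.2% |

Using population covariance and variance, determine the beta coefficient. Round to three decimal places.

r̄p = 0.6500%,  r̄m = -0.3500%
Cov = Σ(rp − r̄p)(rm − r̄m) / 4 = 6.8150
Var(rm) = Σ(rm − r̄m)² / 4 = 31.8525
β = Cov / Var = 6.8150 / 31.8525 = 0.2140

0.214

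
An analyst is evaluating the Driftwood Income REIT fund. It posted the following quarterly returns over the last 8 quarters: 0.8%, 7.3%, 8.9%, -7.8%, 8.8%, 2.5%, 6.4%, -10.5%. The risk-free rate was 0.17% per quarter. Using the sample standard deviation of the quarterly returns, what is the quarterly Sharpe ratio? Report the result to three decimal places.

0.250

r̄ = (0.8 + 7.3 + 8.9 − 7.8 + 8.8 + 2.5 + 6.4 − 10.5) / 8 = 16.40 / 8 = 2.0500%
Σ(r − r̄)² = (0.8 − 2.0500)² + (7.3 − 2.0500)² + (8.9 − 2.0500)² + … = 395.2600
σ = √[395.2600 / 7] = 7.5144%
Sharpe = (r̄ − rf) / σ = (2.0500 − 0.17) / 7.5144 = 1.8800 / 7.5144 = 0.2502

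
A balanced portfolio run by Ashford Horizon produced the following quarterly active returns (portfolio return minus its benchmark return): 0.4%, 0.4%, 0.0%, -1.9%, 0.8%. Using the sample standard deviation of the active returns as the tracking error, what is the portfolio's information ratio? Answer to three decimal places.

-0.056

Mean return μ = -0.30 / 5 = -0.0600%
Sample std dev = √[4.5520 / 4] = 1.0668%
IR = μ / tracking error = -0.0600 / 1.0668 = -0.0562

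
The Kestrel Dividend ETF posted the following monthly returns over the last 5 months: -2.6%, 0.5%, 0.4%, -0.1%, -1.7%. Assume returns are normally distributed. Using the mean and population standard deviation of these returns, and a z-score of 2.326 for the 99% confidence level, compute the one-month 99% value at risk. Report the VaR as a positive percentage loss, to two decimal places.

3.57

Mean return r̄ = -3.50 / 5 = -0.7000%
Σ(r − r̄)² = (-2.6 − (-0.7000))² + (0.5 − (-0.7000))² + (0.4 − (-0.7000))² + … = 7.6200
σ = √[7.6200 / 5] = 1.2345%
VaR = −(r̄ − z·σ) = −(-0.7000 − 2.326 × 1.2345) = −(-3.5714) = 3.5714%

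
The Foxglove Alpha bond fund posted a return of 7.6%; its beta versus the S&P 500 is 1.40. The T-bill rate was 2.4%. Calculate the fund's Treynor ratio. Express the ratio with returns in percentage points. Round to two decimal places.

Treynor = (Rp − Rf) / β = (7.6% − 2.4%) / 1.40 = 5.20 / 1.40 = 3.7143

3.71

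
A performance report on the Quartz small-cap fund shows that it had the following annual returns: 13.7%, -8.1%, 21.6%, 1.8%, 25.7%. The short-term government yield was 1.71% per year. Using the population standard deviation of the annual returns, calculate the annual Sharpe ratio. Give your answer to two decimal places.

r̄ = (13.7 − 8.1 + 21.6 + 1.8 + 25.7) / 5 = 10.9400%
Population σ = √[Σ(r − r̄)² / 5] = √[785.1720 / 5] = √157.0344 = 12.5313%
Sharpe = (r̄ − rf) / σ = (10.9400 − 1.71) / 12.5313 = 9.2300 / 12.5313 = 0.7366

0.74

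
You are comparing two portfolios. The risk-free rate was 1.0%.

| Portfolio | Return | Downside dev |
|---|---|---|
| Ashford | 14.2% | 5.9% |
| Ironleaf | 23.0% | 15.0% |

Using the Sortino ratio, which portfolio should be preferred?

Ashford: Sortino ratio = (14.2% − 1.0%) / 5.9% = 2.237
Ironleaf: Sortino ratio = (23.0% − 1.0%) / 15.0% = 1.467
Highest: Ashford (2.237).

Ashford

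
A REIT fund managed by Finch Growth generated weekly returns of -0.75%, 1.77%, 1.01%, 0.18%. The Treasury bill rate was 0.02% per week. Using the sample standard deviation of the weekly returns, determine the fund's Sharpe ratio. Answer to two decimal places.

Mean return r̄ = 2.210 / 4 = 0.5525%
Sample σ = √[Σ(r − r̄)² / 3] = √[3.5269 / 3] = √1.1756 = 1.0843%
Sharpe = (r̄ − rf) / σ = (0.5525 − 0.02) / 1.0843 = 0.5325 / 1.0843 = 0.4911

0.49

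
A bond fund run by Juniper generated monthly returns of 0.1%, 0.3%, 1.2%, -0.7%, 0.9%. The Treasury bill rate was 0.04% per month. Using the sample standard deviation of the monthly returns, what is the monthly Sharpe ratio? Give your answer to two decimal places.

Mean return r̄ = 1.80 / 5 = 0.3600%
Σ(r − r̄)² = (0.1 − 0.3600)² + (0.3 − 0.3600)² + (1.2 − 0.3600)² + … = 2.1920
sample σ = √(2.1920 / 4) = √0.5480 = 0.7403%
Sharpe = (r̄ − rf) / σ = (0.3600 − 0.04) / 0.7403 = 0.3200 / 0.7403 = 0.4323

0.43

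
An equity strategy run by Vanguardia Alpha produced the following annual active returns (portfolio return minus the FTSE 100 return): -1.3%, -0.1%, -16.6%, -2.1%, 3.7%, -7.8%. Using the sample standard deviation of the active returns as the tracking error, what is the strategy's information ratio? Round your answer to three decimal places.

-0.561

Mean return r̄ = -24.20 / 6 = -4.0333%
Sample std dev = √[258.5933 / 5] = 7.1916%
IR = r̄ / tracking error = -4.0333 / 7.1916 = -0.5608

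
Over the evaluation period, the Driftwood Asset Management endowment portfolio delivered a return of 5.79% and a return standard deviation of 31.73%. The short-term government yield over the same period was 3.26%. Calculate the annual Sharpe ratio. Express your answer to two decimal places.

Sharpe = (Rp − Rf) / σp = (5.79% − 3.26%) / 31.73% = 2.53% / 31.73% = 0.0797

0.08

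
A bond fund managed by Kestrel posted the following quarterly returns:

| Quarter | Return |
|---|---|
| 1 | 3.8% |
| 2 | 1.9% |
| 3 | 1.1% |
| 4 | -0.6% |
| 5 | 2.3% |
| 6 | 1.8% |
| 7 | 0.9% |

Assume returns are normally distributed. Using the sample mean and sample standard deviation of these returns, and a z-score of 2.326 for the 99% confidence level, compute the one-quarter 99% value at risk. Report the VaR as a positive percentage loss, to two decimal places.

1.56

Mean return r̄ = 11.20 / 7 = 1.6000%
Σ(r − r̄)² = (3.8 − 1.6000)² + (1.9 − 1.6000)² + (1.1 − 1.6000)² + … = 11.0400
sample σ = √(11.0400 / 6) = √1.8400 = 1.3565%
VaR = −(r̄ − z·σ) = −(1.6000 − 2.326 × 1.3565) = −(-1.5552) = 1.5552%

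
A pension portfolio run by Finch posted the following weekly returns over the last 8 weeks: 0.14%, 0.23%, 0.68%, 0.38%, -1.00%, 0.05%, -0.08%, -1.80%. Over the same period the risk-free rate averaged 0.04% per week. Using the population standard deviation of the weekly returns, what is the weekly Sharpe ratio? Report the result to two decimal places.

Mean return r̄ = -1.400 / 8 = -0.1750%
Σ(r − r̄)² = (0.14 − (-0.1750))² + (0.23 − (-0.1750))² + … = 4.6832
σ = √[4.6832 / 8] = 0.7651%
Sharpe = (r̄ − rf) / σ = (-0.1750 − 0.04) / 0.7651 = -0.2150 / 0.7651 = -0.2810

-0.28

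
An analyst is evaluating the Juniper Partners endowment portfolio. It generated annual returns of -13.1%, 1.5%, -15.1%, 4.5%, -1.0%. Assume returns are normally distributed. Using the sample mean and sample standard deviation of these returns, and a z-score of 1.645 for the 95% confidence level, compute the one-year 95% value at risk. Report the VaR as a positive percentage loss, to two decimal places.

Mean return r̄ = -23.20 / 5 = -4.6400%
Sample σ = √[Σ(r − r̄)² / 4] = √[315.4720 / 4] = √78.8680 = 8.8808%
VaR = −(r̄ − z·σ) = −(-4.6400 − 1.645 × 8.8808) = −(-19.2489) = 19.2489%

19.25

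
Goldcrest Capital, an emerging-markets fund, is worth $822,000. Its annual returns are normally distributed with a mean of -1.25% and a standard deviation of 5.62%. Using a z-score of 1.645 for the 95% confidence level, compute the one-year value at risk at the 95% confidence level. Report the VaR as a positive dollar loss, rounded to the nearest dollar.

Return at the 95% tail: μ − z·σ = -1.25% − 1.645 × 5.62% = -1.25 − 9.2449 = -10.4949%
VaR = −(-10.4949%) × $822,000 = 10.4949% × $822,000 = $86,268

$86,268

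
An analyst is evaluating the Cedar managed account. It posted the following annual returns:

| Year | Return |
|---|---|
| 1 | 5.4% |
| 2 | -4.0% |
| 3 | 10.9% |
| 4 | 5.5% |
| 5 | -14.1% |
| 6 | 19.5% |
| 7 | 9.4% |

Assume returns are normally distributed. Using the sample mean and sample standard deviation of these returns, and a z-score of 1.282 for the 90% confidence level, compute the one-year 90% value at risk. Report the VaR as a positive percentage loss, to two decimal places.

9.29

μ = (5.4 − 4 + 10.9 + 5.5 − 14.1 + 19.5 + 9.4) / 7 = 32.60 / 7 = 4.6571%
Sample std dev = √[709.8171 / 6] = 10.8767%
VaR = −(μ − z·σ) = −(4.6571 − 1.282 × 10.8767) = −(-9.2868) = 9.2868%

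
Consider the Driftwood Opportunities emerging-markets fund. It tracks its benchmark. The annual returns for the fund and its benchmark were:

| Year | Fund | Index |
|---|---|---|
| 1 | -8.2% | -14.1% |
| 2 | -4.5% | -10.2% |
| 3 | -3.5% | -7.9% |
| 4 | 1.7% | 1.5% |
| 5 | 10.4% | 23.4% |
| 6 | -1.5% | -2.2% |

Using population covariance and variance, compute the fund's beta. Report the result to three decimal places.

r̄p = -0.9333%,  r̄m = -1.5833%
Cov = Σ(rp − r̄p)(rm − r̄m) / 6 = 71.5856
Var(rm) = Σ(rm − r̄m)² / 6 = 150.8114
β = Cov / Var = 71.5856 / 150.8114 = 0.4747

0.475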